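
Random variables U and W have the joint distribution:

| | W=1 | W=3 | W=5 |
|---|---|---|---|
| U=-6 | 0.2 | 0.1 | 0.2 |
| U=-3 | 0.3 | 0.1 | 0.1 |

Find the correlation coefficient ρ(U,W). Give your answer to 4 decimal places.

-0.2294

E[U] = -4.5,  E[W] = 2.6
E[UW] = -12.3
cov(U,W) = E[UW] − E[U]E[W] = -12.3 − (-4.5)(2.6) = -0.6
Var(U) = 2.25,  Var(W) = 3.04
ρ = -0.6 / √(2.25·3.04) ≈ -0.2294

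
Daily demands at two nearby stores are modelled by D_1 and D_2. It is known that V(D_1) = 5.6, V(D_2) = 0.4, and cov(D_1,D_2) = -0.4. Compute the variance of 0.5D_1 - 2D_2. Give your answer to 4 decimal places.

V(0.5D_1 - 2D_2) = (0.5)²·V(D_1) + (-2)²·V(D_2) + 2·(0.5)·(-2)·cov(D_1,D_2)
= 0.25·5.6 + 4·0.4 + -2·-0.4 = 3.8

3.8000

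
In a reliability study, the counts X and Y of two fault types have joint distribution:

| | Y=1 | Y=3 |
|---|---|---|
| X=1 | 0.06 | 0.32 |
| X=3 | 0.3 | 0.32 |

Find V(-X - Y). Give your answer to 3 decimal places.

E[X] = 2.24,  E[Y] = 2.28,  E[XY] = 4.8
V(X) = 5.96 − (2.24)² = 0.9424;  V(Y) = 6.12 − (2.28)² = 0.9216
Cov(X,Y) = 4.8 − (2.24)(2.28) = -0.3072
V(-X - Y) = (-1)²·0.9424 + (-1)²·0.9216 + 2·(-1)·(-1)·-0.3072 = 1.2496

1.250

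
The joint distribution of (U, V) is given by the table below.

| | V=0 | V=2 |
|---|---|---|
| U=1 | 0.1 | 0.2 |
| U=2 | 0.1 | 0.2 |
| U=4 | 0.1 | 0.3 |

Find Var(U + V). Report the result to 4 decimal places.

E[U] = 2.5,  E[V] = 1.4,  E[UV] = 3.6
Var(U) = 7.9 − (2.5)² = 1.65;  Var(V) = 2.8 − (1.4)² = 0.84
cov(U,V) = 3.6 − (2.5)(1.4) = 0.1
Var(U + V) = (1)²·1.65 + (1)²·0.84 + 2·(1)·(1)·0.1 = 2.69

2.6900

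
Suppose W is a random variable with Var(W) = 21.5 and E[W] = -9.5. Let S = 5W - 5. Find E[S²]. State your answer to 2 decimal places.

3293.75

E[5W - 5] = 5·-9.5 − 5 = -52.5
Var(5W - 5) = (5)²·21.5 = 537.5
E[S²] = Var(S) + (E[S])² = 537.5 + (-52.5)² = 3293.75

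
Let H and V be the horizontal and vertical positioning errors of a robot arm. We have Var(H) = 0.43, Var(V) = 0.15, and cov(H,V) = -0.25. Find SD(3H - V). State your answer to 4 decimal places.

Var(3H - V) = (3)²·Var(H) + (-1)²·Var(V) + 2·(3)·(-1)·cov(H,V)
= 9·0.43 + 1·0.15 + -6·-0.25 = 5.52
SD(3H - V) = √5.52 ≈ 2.3495

2.3495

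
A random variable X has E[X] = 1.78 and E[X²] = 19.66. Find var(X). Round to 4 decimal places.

16.4916

var(X) = 19.66 − (1.78)² = 16.4916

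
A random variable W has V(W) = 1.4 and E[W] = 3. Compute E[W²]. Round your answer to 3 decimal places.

10.400

E[W²] = V(W) + (E[W])² = 1.4 + (3)² = 10.4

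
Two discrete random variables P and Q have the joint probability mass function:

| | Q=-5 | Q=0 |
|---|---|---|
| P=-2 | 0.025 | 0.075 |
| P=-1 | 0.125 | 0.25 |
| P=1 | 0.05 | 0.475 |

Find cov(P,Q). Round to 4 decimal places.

E[P] = -0.05,  E[Q] = -1
E[PQ] = 0.625
cov(P,Q) = E[PQ] − E[P]E[Q] = 0.625 − (-0.05)(-1) = 0.575

0.5750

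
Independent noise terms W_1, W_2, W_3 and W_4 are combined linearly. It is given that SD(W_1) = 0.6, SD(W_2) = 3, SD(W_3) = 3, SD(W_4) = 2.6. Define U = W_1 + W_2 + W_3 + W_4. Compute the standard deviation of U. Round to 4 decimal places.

V(W_1) = 0.36, V(W_2) = 9, V(W_3) = 9, V(W_4) = 6.76
By independence, V(U) = (1)²V(W_1) + (1)²V(W_2) + (1)²V(W_3) + (1)²V(W_4)
= (1)²·0.36 + (1)²·9 + (1)²·9 + (1)²·6.76 = 25.12
SD(U) = √25.12 ≈ 5.0120

5.0120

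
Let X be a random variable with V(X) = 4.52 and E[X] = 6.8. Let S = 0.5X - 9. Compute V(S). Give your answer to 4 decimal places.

V(0.5X - 9) = (0.5)²·V(X) = 0.25·4.52 = 1.13

1.1300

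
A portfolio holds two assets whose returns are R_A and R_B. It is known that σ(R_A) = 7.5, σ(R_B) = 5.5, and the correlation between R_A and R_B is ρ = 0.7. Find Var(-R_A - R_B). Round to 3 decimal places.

Var(R_A) = (7.5)² = 56.25;  Var(R_B) = (5.5)² = 30.25
Cov(R_A,R_B) = ρ·σ(R_A)·σ(R_B) = 0.7·7.5·5.5 = 28.875
Var(-R_A - R_B) = (-1)²·Var(R_A) + (-1)²·Var(R_B) + 2·(-1)·(-1)·Cov(R_A,R_B)
= 1·56.25 + 1·30.25 + 2·28.875 = 144.25

144.250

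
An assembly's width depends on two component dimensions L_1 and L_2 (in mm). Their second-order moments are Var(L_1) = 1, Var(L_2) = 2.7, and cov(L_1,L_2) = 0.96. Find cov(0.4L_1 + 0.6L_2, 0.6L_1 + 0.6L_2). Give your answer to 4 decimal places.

cov(0.4L_1 + 0.6L_2, 0.6L_1 + 0.6L_2) = (0.4)(0.6)Var(L_1) + (0.6)(0.6)Var(L_2) + [(0.4)(0.6) + (0.6)(0.6)]cov(L_1,L_2)
= 0.24·1 + 0.36·2.7 + 0.6·0.96 = 1.788

1.7880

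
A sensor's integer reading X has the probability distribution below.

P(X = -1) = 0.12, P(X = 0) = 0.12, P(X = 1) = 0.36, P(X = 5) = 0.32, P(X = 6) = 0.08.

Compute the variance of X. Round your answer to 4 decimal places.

5.9776

E[X] = (-1)(0.12) + (0)(0.12) + (1)(0.36) + (5)(0.32) + (6)(0.08) = 2.32
E[X²] = (-1)²(0.12) + (0)²(0.12) + (1)²(0.36) + (5)²(0.32) + (6)²(0.08) = 11.36
var(X) = E[X²] − (E[X])² = 11.36 − (2.32)² = 5.9776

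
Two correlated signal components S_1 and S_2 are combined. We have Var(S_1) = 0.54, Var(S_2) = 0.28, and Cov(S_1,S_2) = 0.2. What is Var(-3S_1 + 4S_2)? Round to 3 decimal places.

Var(-3S_1 + 4S_2) = (-3)²·Var(S_1) + (4)²·Var(S_2) + 2·(-3)·(4)·Cov(S_1,S_2)
= 9·0.54 + 16·0.28 + -24·0.2 = 4.54

4.540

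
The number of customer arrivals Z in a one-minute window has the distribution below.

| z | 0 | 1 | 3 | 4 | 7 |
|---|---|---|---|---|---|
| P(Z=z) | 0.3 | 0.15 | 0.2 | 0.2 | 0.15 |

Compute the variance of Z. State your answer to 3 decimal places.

5.740

E[Z] = (0)(0.3) + (1)(0.15) + (3)(0.2) + (4)(0.2) + (7)(0.15) = 2.6
E[Z²] = (0)²(0.3) + (1)²(0.15) + (3)²(0.2) + (4)²(0.2) + (7)²(0.15) = 12.5
V(Z) = E[Z²] − (E[Z])² = 12.5 − (2.6)² = 5.74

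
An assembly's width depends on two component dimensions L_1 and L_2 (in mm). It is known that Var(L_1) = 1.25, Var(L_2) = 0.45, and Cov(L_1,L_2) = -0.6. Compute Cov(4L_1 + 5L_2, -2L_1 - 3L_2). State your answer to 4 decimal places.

Cov(4L_1 + 5L_2, -2L_1 - 3L_2) = (4)(-2)Var(L_1) + (5)(-3)Var(L_2) + [(4)(-3) + (5)(-2)]Cov(L_1,L_2)
= -8·1.25 + -15·0.45 + -22·-0.6 = -3.55

-3.5500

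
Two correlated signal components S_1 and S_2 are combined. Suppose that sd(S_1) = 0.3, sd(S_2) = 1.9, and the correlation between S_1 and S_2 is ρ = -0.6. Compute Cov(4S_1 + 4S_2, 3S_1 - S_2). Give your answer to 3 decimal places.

-16.096

V(S_1) = (0.3)² = 0.09;  V(S_2) = (1.9)² = 3.61
Cov(S_1,S_2) = ρ·sd(S_1)·sd(S_2) = -0.6·0.3·1.9 = -0.342
Cov(4S_1 + 4S_2, 3S_1 - S_2) = (4)(3)V(S_1) + (4)(-1)V(S_2) + [(4)(-1) + (4)(3)]Cov(S_1,S_2)
= 12·0.09 + -4·3.61 + 8·-0.342 = -16.096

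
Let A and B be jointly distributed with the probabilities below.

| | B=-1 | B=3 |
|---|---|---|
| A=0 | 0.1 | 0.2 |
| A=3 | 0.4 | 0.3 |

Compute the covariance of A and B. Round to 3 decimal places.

E[A] = 2.1,  E[B] = 1
E[AB] = 1.5
cov(A,B) = E[AB] − E[A]E[B] = 1.5 − (2.1)(1) = -0.6

-0.600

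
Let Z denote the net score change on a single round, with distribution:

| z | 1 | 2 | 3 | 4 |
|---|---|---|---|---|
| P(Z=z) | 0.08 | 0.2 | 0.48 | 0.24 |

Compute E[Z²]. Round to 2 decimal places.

E[Z²] = (1)²(0.08) + (2)²(0.2) + (3)²(0.48) + (4)²(0.24) = 9.04

9.04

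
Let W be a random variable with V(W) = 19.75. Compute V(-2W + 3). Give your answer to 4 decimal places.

79.0000

V(-2W + 3) = (-2)²·V(W) = 4·19.75 = 79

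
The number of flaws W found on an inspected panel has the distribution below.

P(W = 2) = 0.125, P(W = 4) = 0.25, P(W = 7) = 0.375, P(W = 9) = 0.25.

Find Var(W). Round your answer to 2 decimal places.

E[W] = (2)(0.125) + (4)(0.25) + (7)(0.375) + (9)(0.25) = 6.125
E[W²] = (2)²(0.125) + (4)²(0.25) + (7)²(0.375) + (9)²(0.25) = 43.125
Var(W) = E[W²] − (E[W])² = 43.125 − (6.125)² = 5.609375

5.61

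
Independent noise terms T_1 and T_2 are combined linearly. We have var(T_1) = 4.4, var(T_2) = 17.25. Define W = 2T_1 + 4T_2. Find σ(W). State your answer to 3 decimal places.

17.135

By independence, var(W) = (2)²var(T_1) + (4)²var(T_2)
= (2)²·4.4 + (4)²·17.25 = 293.6
σ(W) = √293.6 ≈ 17.135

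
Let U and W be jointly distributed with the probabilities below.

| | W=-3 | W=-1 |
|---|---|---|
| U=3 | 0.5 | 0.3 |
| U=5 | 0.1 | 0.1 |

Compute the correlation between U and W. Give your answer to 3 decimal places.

0.102

E[U] = 3.4,  E[W] = -2.2
E[UW] = -7.4
Cov(U,W) = E[UW] − E[U]E[W] = -7.4 − (3.4)(-2.2) = 0.08
var(U) = 0.64,  var(W) = 0.96
ρ = 0.08 / √(0.64·0.96) ≈ 0.102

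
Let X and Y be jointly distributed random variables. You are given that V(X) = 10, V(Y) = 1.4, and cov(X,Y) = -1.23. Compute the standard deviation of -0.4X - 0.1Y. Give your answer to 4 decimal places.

V(-0.4X - 0.1Y) = (-0.4)²·V(X) + (-0.1)²·V(Y) + 2·(-0.4)·(-0.1)·cov(X,Y)
= 0.16·10 + 0.01·1.4 + 0.08·-1.23 = 1.5156
sd(-0.4X - 0.1Y) = √1.5156 ≈ 1.2311

1.2311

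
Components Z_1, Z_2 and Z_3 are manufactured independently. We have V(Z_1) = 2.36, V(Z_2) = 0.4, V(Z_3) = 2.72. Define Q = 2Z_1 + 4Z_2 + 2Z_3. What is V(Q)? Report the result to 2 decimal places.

By independence, V(Q) = (2)²V(Z_1) + (4)²V(Z_2) + (2)²V(Z_3)
= (2)²·2.36 + (4)²·0.4 + (2)²·2.72 = 26.72

26.72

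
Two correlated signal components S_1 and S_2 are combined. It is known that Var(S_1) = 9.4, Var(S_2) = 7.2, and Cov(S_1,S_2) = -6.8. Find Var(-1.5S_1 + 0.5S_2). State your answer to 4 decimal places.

Var(-1.5S_1 + 0.5S_2) = (-1.5)²·Var(S_1) + (0.5)²·Var(S_2) + 2·(-1.5)·(0.5)·Cov(S_1,S_2)
= 2.25·9.4 + 0.25·7.2 + -1.5·-6.8 = 33.15

33.1500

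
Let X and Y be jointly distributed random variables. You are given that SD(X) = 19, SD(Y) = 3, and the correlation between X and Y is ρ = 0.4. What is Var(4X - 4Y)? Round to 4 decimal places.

5190.4000

Var(X) = (19)² = 361;  Var(Y) = (3)² = 9
Cov(X,Y) = ρ·SD(X)·SD(Y) = 0.4·19·3 = 22.8
Var(4X - 4Y) = (4)²·Var(X) + (-4)²·Var(Y) + 2·(4)·(-4)·Cov(X,Y)
= 16·361 + 16·9 + -32·22.8 = 5190.4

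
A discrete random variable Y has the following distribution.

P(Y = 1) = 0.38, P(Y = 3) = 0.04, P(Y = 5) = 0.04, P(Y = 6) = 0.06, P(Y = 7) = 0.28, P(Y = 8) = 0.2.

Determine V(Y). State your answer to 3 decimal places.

9.076

E[Y] = (1)(0.38) + (3)(0.04) + (5)(0.04) + (6)(0.06) + (7)(0.28) + (8)(0.2) = 4.62
E[Y²] = (1)²(0.38) + (3)²(0.04) + (5)²(0.04) + (6)²(0.06) + (7)²(0.28) + (8)²(0.2) = 30.42
V(Y) = E[Y²] − (E[Y])² = 30.42 − (4.62)² = 9.0756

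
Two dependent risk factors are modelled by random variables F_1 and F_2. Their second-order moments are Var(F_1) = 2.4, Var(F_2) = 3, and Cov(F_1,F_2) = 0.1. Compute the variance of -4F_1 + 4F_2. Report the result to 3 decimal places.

83.200

Var(-4F_1 + 4F_2) = (-4)²·Var(F_1) + (4)²·Var(F_2) + 2·(-4)·(4)·Cov(F_1,F_2)
= 16·2.4 + 16·3 + -32·0.1 = 83.2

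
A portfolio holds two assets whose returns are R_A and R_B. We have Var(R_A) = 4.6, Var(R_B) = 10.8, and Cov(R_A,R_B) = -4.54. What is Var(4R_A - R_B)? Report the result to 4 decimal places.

120.7200

Var(4R_A - R_B) = (4)²·Var(R_A) + (-1)²·Var(R_B) + 2·(4)·(-1)·Cov(R_A,R_B)
= 16·4.6 + 1·10.8 + -8·-4.54 = 120.72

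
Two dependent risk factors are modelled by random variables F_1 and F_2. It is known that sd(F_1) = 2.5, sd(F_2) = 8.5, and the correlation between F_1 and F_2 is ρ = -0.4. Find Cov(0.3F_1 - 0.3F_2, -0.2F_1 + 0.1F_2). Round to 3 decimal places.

-3.308

V(F_1) = (2.5)² = 6.25;  V(F_2) = (8.5)² = 72.25
Cov(F_1,F_2) = ρ·sd(F_1)·sd(F_2) = -0.4·2.5·8.5 = -8.5
Cov(0.3F_1 - 0.3F_2, -0.2F_1 + 0.1F_2) = (0.3)(-0.2)V(F_1) + (-0.3)(0.1)V(F_2) + [(0.3)(0.1) + (-0.3)(-0.2)]Cov(F_1,F_2)
= -0.06·6.25 + -0.03·72.25 + 0.09·-8.5 = -3.3075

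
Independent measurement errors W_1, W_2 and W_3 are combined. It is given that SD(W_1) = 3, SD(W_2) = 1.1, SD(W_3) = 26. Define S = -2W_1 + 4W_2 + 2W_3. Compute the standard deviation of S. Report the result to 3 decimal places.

52.530

V(W_1) = 9, V(W_2) = 1.21, V(W_3) = 676
By independence, V(S) = (-2)²V(W_1) + (4)²V(W_2) + (2)²V(W_3)
= (-2)²·9 + (4)²·1.21 + (2)²·676 = 2759.36
SD(S) = √2759.36 ≈ 52.530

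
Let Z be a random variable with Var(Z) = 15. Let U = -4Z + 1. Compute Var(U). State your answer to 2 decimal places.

240.00

Var(-4Z + 1) = (-4)²·Var(Z) = 16·15 = 240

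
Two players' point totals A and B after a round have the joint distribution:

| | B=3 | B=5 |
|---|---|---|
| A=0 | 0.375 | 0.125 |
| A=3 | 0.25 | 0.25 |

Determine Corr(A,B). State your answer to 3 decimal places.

E[A] = 1.5,  E[B] = 3.75
E[AB] = 6
Cov(A,B) = E[AB] − E[A]E[B] = 6 − (1.5)(3.75) = 0.375
Var(A) = 2.25,  Var(B) = 0.9375
ρ = 0.375 / √(2.25·0.9375) ≈ 0.258

0.258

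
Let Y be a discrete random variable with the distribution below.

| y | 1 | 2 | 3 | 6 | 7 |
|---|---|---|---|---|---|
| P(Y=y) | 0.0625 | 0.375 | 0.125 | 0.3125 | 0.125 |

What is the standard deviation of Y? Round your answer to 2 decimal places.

2.14

E[Y] = (1)(0.0625) + (2)(0.375) + (3)(0.125) + (6)(0.3125) + (7)(0.125) = 3.9375
E[Y²] = (1)²(0.0625) + (2)²(0.375) + (3)²(0.125) + (6)²(0.3125) + (7)²(0.125) = 20.0625
Var(Y) = E[Y²] − (E[Y])² = 20.0625 − (3.9375)² = 4.55859375
SD(Y) = √4.55859375 ≈ 2.14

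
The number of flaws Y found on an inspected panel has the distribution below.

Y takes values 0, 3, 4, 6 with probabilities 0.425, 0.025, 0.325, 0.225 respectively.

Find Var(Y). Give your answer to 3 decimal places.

6.099

E[Y] = (0)(0.425) + (3)(0.025) + (4)(0.325) + (6)(0.225) = 2.725
E[Y²] = (0)²(0.425) + (3)²(0.025) + (4)²(0.325) + (6)²(0.225) = 13.525
Var(Y) = E[Y²] − (E[Y])² = 13.525 − (2.725)² = 6.099375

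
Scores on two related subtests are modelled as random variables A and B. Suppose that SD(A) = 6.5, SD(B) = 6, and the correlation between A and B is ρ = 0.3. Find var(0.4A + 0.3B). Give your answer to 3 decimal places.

12.808

var(A) = (6.5)² = 42.25;  var(B) = (6)² = 36
Cov(A,B) = ρ·SD(A)·SD(B) = 0.3·6.5·6 = 11.7
var(0.4A + 0.3B) = (0.4)²·var(A) + (0.3)²·var(B) + 2·(0.4)·(0.3)·Cov(A,B)
= 0.16·42.25 + 0.09·36 + 0.24·11.7 = 12.808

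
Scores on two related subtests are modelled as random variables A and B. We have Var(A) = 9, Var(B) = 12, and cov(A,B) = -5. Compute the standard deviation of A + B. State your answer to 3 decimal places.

Var(A + B) = (1)²·Var(A) + (1)²·Var(B) + 2·(1)·(1)·cov(A,B)
= 1·9 + 1·12 + 2·-5 = 11
SD(A + B) = √11 ≈ 3.317

3.317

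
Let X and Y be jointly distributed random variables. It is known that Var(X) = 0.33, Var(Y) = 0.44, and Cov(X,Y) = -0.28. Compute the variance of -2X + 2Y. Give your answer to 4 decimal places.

5.3200

Var(-2X + 2Y) = (-2)²·Var(X) + (2)²·Var(Y) + 2·(-2)·(2)·Cov(X,Y)
= 4·0.33 + 4·0.44 + -8·-0.28 = 5.32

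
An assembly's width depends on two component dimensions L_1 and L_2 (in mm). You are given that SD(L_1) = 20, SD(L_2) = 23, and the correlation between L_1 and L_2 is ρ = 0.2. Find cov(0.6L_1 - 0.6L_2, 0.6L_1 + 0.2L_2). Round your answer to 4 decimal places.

Var(L_1) = (20)² = 400;  Var(L_2) = (23)² = 529
cov(L_1,L_2) = ρ·SD(L_1)·SD(L_2) = 0.2·20·23 = 92
cov(0.6L_1 - 0.6L_2, 0.6L_1 + 0.2L_2) = (0.6)(0.6)Var(L_1) + (-0.6)(0.2)Var(L_2) + [(0.6)(0.2) + (-0.6)(0.6)]cov(L_1,L_2)
= 0.36·400 + -0.12·529 + -0.24·92 = 58.44

58.4400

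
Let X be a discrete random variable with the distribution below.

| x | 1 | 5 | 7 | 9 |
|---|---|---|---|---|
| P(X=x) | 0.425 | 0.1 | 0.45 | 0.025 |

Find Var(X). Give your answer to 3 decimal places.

E[X] = (1)(0.425) + (5)(0.1) + (7)(0.45) + (9)(0.025) = 4.3
E[X²] = (1)²(0.425) + (5)²(0.1) + (7)²(0.45) + (9)²(0.025) = 27
Var(X) = E[X²] − (E[X])² = 27 − (4.3)² = 8.51

8.510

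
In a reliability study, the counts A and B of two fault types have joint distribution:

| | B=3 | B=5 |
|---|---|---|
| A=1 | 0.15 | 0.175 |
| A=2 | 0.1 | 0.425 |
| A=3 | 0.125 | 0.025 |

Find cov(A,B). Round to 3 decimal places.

E[A] = 1.825,  E[B] = 4.25
E[AB] = 7.675
cov(A,B) = E[AB] − E[A]E[B] = 7.675 − (1.825)(4.25) = -0.08125

-0.081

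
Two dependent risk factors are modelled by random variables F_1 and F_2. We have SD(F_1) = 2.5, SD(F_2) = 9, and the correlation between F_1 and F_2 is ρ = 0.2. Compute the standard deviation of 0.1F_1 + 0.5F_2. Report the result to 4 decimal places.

4.5566

V(F_1) = (2.5)² = 6.25;  V(F_2) = (9)² = 81
Cov(F_1,F_2) = ρ·SD(F_1)·SD(F_2) = 0.2·2.5·9 = 4.5
V(0.1F_1 + 0.5F_2) = (0.1)²·V(F_1) + (0.5)²·V(F_2) + 2·(0.1)·(0.5)·Cov(F_1,F_2)
= 0.01·6.25 + 0.25·81 + 0.1·4.5 = 20.7625
SD(0.1F_1 + 0.5F_2) = √20.7625 ≈ 4.5566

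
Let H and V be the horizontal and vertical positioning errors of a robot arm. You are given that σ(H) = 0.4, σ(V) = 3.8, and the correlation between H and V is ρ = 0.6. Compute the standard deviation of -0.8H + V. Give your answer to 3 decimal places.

3.617

var(H) = (0.4)² = 0.16;  var(V) = (3.8)² = 14.44
cov(H,V) = ρ·σ(H)·σ(V) = 0.6·0.4·3.8 = 0.912
var(-0.8H + V) = (-0.8)²·var(H) + (1)²·var(V) + 2·(-0.8)·(1)·cov(H,V)
= 0.64·0.16 + 1·14.44 + -1.6·0.912 = 13.0832
σ(-0.8H + V) = √13.0832 ≈ 3.617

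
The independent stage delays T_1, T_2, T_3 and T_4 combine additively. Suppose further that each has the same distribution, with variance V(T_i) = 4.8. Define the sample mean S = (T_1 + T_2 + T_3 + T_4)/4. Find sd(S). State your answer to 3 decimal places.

By independence, V(S) = (0.25)²V(T_1) + (0.25)²V(T_2) + (0.25)²V(T_3) + (0.25)²V(T_4)
= (0.25)²·4.8 + (0.25)²·4.8 + (0.25)²·4.8 + (0.25)²·4.8 = 1.2
sd(S) = √1.2 ≈ 1.095

1.095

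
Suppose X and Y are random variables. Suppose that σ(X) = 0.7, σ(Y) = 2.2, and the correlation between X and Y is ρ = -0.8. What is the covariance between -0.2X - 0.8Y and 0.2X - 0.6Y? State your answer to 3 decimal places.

2.353

Var(X) = (0.7)² = 0.49;  Var(Y) = (2.2)² = 4.84
cov(X,Y) = ρ·σ(X)·σ(Y) = -0.8·0.7·2.2 = -1.232
cov(-0.2X - 0.8Y, 0.2X - 0.6Y) = (-0.2)(0.2)Var(X) + (-0.8)(-0.6)Var(Y) + [(-0.2)(-0.6) + (-0.8)(0.2)]cov(X,Y)
= -0.04·0.49 + 0.48·4.84 + -0.04·-1.232 = 2.35288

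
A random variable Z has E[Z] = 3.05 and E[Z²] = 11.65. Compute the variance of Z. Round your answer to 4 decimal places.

2.3475

Var(Z) = 11.65 − (3.05)² = 2.3475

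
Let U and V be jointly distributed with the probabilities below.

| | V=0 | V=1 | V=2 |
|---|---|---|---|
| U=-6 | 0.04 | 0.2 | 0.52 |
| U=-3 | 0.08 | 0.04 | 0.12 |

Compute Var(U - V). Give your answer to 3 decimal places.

2.640

E[U] = -5.28,  E[V] = 1.52,  E[UV] = -8.28
Var(U) = 29.52 − (-5.28)² = 1.6416;  Var(V) = 2.8 − (1.52)² = 0.4896
Cov(U,V) = -8.28 − (-5.28)(1.52) = -0.2544
Var(U - V) = (1)²·1.6416 + (-1)²·0.4896 + 2·(1)·(-1)·-0.2544 = 2.64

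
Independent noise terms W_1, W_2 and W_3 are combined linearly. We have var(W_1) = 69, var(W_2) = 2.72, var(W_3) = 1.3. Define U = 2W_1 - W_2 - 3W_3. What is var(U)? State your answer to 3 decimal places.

290.420

By independence, var(U) = (2)²var(W_1) + (-1)²var(W_2) + (-3)²var(W_3)
= (2)²·69 + (-1)²·2.72 + (-3)²·1.3 = 290.42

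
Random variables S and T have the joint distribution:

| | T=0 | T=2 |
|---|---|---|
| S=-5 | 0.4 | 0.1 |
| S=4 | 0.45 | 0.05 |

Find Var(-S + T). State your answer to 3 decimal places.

21.660

E[S] = -0.5,  E[T] = 0.3,  E[ST] = -0.6
Var(S) = 20.5 − (-0.5)² = 20.25;  Var(T) = 0.6 − (0.3)² = 0.51
cov(S,T) = -0.6 − (-0.5)(0.3) = -0.45
Var(-S + T) = (-1)²·20.25 + (1)²·0.51 + 2·(-1)·(1)·-0.45 = 21.66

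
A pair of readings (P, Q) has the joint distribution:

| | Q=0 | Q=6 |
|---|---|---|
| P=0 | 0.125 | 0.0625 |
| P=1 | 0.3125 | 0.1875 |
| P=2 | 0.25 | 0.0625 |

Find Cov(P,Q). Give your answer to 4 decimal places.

E[P] = 1.125,  E[Q] = 1.875
E[PQ] = 1.875
Cov(P,Q) = E[PQ] − E[P]E[Q] = 1.875 − (1.125)(1.875) = -0.234375

-0.2344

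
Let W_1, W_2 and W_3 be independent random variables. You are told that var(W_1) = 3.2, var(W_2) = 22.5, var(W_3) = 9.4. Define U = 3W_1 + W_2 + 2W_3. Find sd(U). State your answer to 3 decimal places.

9.429

By independence, var(U) = (3)²var(W_1) + (1)²var(W_2) + (2)²var(W_3)
= (3)²·3.2 + (1)²·22.5 + (2)²·9.4 = 88.9
sd(U) = √88.9 ≈ 9.429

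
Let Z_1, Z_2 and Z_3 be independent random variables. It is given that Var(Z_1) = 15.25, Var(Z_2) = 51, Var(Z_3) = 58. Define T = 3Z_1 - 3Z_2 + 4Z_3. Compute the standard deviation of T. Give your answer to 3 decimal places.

39.042

By independence, Var(T) = (3)²Var(Z_1) + (-3)²Var(Z_2) + (4)²Var(Z_3)
= (3)²·15.25 + (-3)²·51 + (4)²·58 = 1524.25
σ(T) = √1524.25 ≈ 39.042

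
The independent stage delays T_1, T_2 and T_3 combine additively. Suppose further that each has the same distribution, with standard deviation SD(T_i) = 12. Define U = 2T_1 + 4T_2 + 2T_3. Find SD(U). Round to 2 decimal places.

58.79

Var(T_i) = (12)² = 144
By independence, Var(U) = (2)²Var(T_1) + (4)²Var(T_2) + (2)²Var(T_3)
= (2)²·144 + (4)²·144 + (2)²·144 = 3456
SD(U) = √3456 ≈ 58.79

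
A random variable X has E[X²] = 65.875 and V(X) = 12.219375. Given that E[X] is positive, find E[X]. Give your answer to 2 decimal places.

(E[X])² = E[X²] − V(X) = 65.875 − 12.219375 = 53.655625
E[X] = √53.655625 = 7.325

7.33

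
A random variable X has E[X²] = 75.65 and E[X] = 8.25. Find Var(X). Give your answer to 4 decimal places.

7.5875

Var(X) = 75.65 − (8.25)² = 7.5875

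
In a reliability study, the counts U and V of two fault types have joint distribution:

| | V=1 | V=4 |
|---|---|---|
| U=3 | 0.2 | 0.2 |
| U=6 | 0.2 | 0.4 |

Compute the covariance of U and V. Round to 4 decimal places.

0.3600

E[U] = 4.8,  E[V] = 2.8
E[UV] = 13.8
Cov(U,V) = E[UV] − E[U]E[V] = 13.8 − (4.8)(2.8) = 0.36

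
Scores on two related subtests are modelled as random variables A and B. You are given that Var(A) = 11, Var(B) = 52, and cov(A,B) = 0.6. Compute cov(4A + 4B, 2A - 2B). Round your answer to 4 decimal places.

-328.0000

cov(4A + 4B, 2A - 2B) = (4)(2)Var(A) + (4)(-2)Var(B) + [(4)(-2) + (4)(2)]cov(A,B)
= 8·11 + -8·52 + 0·0.6 = -328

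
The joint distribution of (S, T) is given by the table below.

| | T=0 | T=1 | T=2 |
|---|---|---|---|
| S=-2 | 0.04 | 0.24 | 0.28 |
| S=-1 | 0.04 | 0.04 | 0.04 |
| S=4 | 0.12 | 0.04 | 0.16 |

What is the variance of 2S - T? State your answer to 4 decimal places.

E[S] = 0.04,  E[T] = 1.28,  E[ST] = -0.28
var(S) = 7.48 − (0.04)² = 7.4784;  var(T) = 2.24 − (1.28)² = 0.6016
cov(S,T) = -0.28 − (0.04)(1.28) = -0.3312
var(2S - T) = (2)²·7.4784 + (-1)²·0.6016 + 2·(2)·(-1)·-0.3312 = 31.84

31.8400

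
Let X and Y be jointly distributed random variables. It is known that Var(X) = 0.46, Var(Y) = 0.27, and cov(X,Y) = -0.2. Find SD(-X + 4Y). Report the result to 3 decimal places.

2.526

Var(-X + 4Y) = (-1)²·Var(X) + (4)²·Var(Y) + 2·(-1)·(4)·cov(X,Y)
= 1·0.46 + 16·0.27 + -8·-0.2 = 6.38
SD(-X + 4Y) = √6.38 ≈ 2.526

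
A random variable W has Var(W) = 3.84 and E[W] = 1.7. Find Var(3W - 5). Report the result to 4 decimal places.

Var(3W - 5) = (3)²·Var(W) = 9·3.84 = 34.56

34.5600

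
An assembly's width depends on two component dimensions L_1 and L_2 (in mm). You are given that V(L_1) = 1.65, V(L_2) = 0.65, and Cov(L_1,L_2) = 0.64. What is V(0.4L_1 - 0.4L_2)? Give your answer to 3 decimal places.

V(0.4L_1 - 0.4L_2) = (0.4)²·V(L_1) + (-0.4)²·V(L_2) + 2·(0.4)·(-0.4)·Cov(L_1,L_2)
= 0.16·1.65 + 0.16·0.65 + -0.32·0.64 = 0.1632

0.163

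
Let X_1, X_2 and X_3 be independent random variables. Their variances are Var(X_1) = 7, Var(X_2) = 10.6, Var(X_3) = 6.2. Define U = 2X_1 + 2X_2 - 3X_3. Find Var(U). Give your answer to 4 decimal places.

126.2000

By independence, Var(U) = (2)²Var(X_1) + (2)²Var(X_2) + (-3)²Var(X_3)
= (2)²·7 + (2)²·10.6 + (-3)²·6.2 = 126.2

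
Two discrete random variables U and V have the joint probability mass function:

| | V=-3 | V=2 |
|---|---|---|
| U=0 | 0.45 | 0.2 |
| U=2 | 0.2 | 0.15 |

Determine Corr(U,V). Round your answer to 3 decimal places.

0.121

E[U] = 0.7,  E[V] = -1.25
E[UV] = -0.6
Cov(U,V) = E[UV] − E[U]E[V] = -0.6 − (0.7)(-1.25) = 0.275
Var(U) = 0.91,  Var(V) = 5.6875
ρ = 0.275 / √(0.91·5.6875) ≈ 0.121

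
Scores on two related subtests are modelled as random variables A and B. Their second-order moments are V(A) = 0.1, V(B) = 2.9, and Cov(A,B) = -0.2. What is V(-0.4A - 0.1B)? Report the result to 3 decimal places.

V(-0.4A - 0.1B) = (-0.4)²·V(A) + (-0.1)²·V(B) + 2·(-0.4)·(-0.1)·Cov(A,B)
= 0.16·0.1 + 0.01·2.9 + 0.08·-0.2 = 0.029

0.029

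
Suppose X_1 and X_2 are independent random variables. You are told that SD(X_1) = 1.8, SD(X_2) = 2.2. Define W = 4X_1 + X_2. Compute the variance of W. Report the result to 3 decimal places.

56.680

V(X_1) = 3.24, V(X_2) = 4.84
By independence, V(W) = (4)²V(X_1) + (1)²V(X_2)
= (4)²·3.24 + (1)²·4.84 = 56.68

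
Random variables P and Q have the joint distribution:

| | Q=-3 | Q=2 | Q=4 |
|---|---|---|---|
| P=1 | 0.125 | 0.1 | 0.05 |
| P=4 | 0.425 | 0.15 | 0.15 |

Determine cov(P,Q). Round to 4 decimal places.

-0.3638

E[P] = 3.175,  E[Q] = -0.35
E[PQ] = -1.475
cov(P,Q) = E[PQ] − E[P]E[Q] = -1.475 − (3.175)(-0.35) = -0.36375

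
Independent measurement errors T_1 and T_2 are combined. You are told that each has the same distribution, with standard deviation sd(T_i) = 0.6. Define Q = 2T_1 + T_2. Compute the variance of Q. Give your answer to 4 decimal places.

Var(T_i) = (0.6)² = 0.36
By independence, Var(Q) = (2)²Var(T_1) + (1)²Var(T_2)
= (2)²·0.36 + (1)²·0.36 = 1.8

1.8000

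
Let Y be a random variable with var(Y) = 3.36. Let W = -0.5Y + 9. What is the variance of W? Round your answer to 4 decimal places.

var(-0.5Y + 9) = (-0.5)²·var(Y) = 0.25·3.36 = 0.84

0.8400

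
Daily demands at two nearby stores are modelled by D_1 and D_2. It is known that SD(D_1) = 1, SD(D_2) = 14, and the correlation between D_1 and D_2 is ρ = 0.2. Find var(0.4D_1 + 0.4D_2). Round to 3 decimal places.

32.416

var(D_1) = (1)² = 1;  var(D_2) = (14)² = 196
Cov(D_1,D_2) = ρ·SD(D_1)·SD(D_2) = 0.2·1·14 = 2.8
var(0.4D_1 + 0.4D_2) = (0.4)²·var(D_1) + (0.4)²·var(D_2) + 2·(0.4)·(0.4)·Cov(D_1,D_2)
= 0.16·1 + 0.16·196 + 0.32·2.8 = 32.416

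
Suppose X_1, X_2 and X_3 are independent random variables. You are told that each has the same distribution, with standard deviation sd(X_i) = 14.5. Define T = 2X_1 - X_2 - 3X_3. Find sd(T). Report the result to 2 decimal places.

Var(X_i) = (14.5)² = 210.25
By independence, Var(T) = (2)²Var(X_1) + (-1)²Var(X_2) + (-3)²Var(X_3)
= (2)²·210.25 + (-1)²·210.25 + (-3)²·210.25 = 2943.5
sd(T) = √2943.5 ≈ 54.25

54.25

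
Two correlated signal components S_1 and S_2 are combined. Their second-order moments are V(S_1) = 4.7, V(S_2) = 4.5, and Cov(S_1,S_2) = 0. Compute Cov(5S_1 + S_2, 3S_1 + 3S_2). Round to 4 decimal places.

84.0000

Cov(5S_1 + S_2, 3S_1 + 3S_2) = (5)(3)V(S_1) + (1)(3)V(S_2) + [(5)(3) + (1)(3)]Cov(S_1,S_2)
= 15·4.7 + 3·4.5 + 18·0 = 84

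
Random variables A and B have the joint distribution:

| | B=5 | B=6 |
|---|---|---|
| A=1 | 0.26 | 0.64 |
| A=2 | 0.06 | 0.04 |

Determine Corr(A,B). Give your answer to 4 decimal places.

-0.2001

E[A] = 1.1,  E[B] = 5.68
E[AB] = 6.22
cov(A,B) = E[AB] − E[A]E[B] = 6.22 − (1.1)(5.68) = -0.028
Var(A) = 0.09,  Var(B) = 0.2176
ρ = -0.028 / √(0.09·0.2176) ≈ -0.2001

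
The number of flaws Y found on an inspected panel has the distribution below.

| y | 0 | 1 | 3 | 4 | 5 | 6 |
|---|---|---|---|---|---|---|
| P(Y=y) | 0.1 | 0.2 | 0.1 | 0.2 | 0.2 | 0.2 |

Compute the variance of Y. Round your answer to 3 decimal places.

E[Y] = (0)(0.1) + (1)(0.2) + (3)(0.1) + (4)(0.2) + (5)(0.2) + (6)(0.2) = 3.5
E[Y²] = (0)²(0.1) + (1)²(0.2) + (3)²(0.1) + (4)²(0.2) + (5)²(0.2) + (6)²(0.2) = 16.5
V(Y) = E[Y²] − (E[Y])² = 16.5 − (3.5)² = 4.25

4.250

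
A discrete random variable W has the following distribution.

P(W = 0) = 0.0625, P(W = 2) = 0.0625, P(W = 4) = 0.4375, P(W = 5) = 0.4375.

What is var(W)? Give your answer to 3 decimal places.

E[W] = (0)(0.0625) + (2)(0.0625) + (4)(0.4375) + (5)(0.4375) = 4.0625
E[W²] = (0)²(0.0625) + (2)²(0.0625) + (4)²(0.4375) + (5)²(0.4375) = 18.1875
var(W) = E[W²] − (E[W])² = 18.1875 − (4.0625)² = 1.68359375

1.684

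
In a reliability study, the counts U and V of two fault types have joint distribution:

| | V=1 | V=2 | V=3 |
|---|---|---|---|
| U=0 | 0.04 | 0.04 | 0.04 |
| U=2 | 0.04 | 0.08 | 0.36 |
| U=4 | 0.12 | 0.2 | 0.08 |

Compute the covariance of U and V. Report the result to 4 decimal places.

E[U] = 2.56,  E[V] = 2.28
E[UV] = 5.6
cov(U,V) = E[UV] − E[U]E[V] = 5.6 − (2.56)(2.28) = -0.2368

-0.2368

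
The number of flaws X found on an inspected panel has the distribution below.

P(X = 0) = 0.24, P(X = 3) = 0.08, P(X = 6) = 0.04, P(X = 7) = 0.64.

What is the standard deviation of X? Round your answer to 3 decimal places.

E[X] = (0)(0.24) + (3)(0.08) + (6)(0.04) + (7)(0.64) = 4.96
E[X²] = (0)²(0.24) + (3)²(0.08) + (6)²(0.04) + (7)²(0.64) = 33.52
var(X) = E[X²] − (E[X])² = 33.52 − (4.96)² = 8.9184
σ(X) = √8.9184 ≈ 2.986

2.986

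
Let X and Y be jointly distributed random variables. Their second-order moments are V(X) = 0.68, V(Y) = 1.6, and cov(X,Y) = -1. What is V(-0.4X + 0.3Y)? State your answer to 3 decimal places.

0.493

V(-0.4X + 0.3Y) = (-0.4)²·V(X) + (0.3)²·V(Y) + 2·(-0.4)·(0.3)·cov(X,Y)
= 0.16·0.68 + 0.09·1.6 + -0.24·-1 = 0.4928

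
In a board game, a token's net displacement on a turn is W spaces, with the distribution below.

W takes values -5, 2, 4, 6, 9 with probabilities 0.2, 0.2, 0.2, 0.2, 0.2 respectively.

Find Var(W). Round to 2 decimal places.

22.16

E[W] = (-5)(0.2) + (2)(0.2) + (4)(0.2) + (6)(0.2) + (9)(0.2) = 3.2
E[W²] = (-5)²(0.2) + (2)²(0.2) + (4)²(0.2) + (6)²(0.2) + (9)²(0.2) = 32.4
Var(W) = E[W²] − (E[W])² = 32.4 − (3.2)² = 22.16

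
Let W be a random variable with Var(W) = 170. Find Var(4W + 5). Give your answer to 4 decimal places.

2720.0000

Var(4W + 5) = (4)²·Var(W) = 16·170 = 2720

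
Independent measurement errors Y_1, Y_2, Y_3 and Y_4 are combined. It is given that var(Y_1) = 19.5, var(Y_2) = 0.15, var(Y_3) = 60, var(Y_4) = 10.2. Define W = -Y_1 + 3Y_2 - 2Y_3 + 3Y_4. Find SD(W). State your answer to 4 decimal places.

By independence, var(W) = (-1)²var(Y_1) + (3)²var(Y_2) + (-2)²var(Y_3) + (3)²var(Y_4)
= (-1)²·19.5 + (3)²·0.15 + (-2)²·60 + (3)²·10.2 = 352.65
SD(W) = √352.65 ≈ 18.7790

18.7790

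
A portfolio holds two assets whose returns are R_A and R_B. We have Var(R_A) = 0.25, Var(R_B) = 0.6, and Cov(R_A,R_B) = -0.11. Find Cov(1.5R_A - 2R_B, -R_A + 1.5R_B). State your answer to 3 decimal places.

Cov(1.5R_A - 2R_B, -R_A + 1.5R_B) = (1.5)(-1)Var(R_A) + (-2)(1.5)Var(R_B) + [(1.5)(1.5) + (-2)(-1)]Cov(R_A,R_B)
= -1.5·0.25 + -3·0.6 + 4.25·-0.11 = -2.6425

-2.643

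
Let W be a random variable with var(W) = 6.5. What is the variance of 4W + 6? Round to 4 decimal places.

var(4W + 6) = (4)²·var(W) = 16·6.5 = 104

104.0000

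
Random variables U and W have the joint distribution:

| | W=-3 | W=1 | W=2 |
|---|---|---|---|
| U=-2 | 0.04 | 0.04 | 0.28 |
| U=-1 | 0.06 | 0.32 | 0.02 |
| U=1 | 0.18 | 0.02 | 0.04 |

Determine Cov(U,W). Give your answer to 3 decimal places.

E[U] = -0.88,  E[W] = 0.22
E[UW] = -1.58
Cov(U,W) = E[UW] − E[U]E[W] = -1.58 − (-0.88)(0.22) = -1.3864

-1.386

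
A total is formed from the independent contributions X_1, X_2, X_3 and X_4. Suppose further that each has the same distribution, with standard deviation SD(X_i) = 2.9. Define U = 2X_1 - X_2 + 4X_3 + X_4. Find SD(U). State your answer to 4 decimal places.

V(X_i) = (2.9)² = 8.41
By independence, V(U) = (2)²V(X_1) + (-1)²V(X_2) + (4)²V(X_3) + (1)²V(X_4)
= (2)²·8.41 + (-1)²·8.41 + (4)²·8.41 + (1)²·8.41 = 185.02
SD(U) = √185.02 ≈ 13.6022

13.6022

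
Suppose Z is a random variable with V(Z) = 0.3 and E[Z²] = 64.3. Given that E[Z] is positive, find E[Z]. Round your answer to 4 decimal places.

8.0000

(E[Z])² = E[Z²] − V(Z) = 64.3 − 0.3 = 64
E[Z] = √64 = 8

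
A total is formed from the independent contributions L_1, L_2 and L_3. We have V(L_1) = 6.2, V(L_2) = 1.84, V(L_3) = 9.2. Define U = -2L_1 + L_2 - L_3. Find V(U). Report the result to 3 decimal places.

By independence, V(U) = (-2)²V(L_1) + (1)²V(L_2) + (-1)²V(L_3)
= (-2)²·6.2 + (1)²·1.84 + (-1)²·9.2 = 35.84

35.840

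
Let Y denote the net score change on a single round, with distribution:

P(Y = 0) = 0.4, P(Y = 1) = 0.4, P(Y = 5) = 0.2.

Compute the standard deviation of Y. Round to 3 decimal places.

1.855

E[Y] = (0)(0.4) + (1)(0.4) + (5)(0.2) = 1.4
E[Y²] = (0)²(0.4) + (1)²(0.4) + (5)²(0.2) = 5.4
Var(Y) = E[Y²] − (E[Y])² = 5.4 − (1.4)² = 3.44
sd(Y) = √3.44 ≈ 1.855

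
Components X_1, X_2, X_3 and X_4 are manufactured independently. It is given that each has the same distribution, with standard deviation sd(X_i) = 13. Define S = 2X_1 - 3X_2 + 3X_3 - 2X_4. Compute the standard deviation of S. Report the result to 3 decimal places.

V(X_i) = (13)² = 169
By independence, V(S) = (2)²V(X_1) + (-3)²V(X_2) + (3)²V(X_3) + (-2)²V(X_4)
= (2)²·169 + (-3)²·169 + (3)²·169 + (-2)²·169 = 4394
sd(S) = √4394 ≈ 66.287

66.287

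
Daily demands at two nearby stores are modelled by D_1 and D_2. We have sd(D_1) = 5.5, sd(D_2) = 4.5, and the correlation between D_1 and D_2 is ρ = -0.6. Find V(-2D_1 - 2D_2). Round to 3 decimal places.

83.200

V(D_1) = (5.5)² = 30.25;  V(D_2) = (4.5)² = 20.25
cov(D_1,D_2) = ρ·sd(D_1)·sd(D_2) = -0.6·5.5·4.5 = -14.85
V(-2D_1 - 2D_2) = (-2)²·V(D_1) + (-2)²·V(D_2) + 2·(-2)·(-2)·cov(D_1,D_2)
= 4·30.25 + 4·20.25 + 8·-14.85 = 83.2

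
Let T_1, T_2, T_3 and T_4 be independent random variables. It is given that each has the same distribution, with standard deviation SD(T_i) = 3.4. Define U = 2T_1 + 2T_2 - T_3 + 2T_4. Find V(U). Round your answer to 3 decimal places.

V(T_i) = (3.4)² = 11.56
By independence, V(U) = (2)²V(T_1) + (2)²V(T_2) + (-1)²V(T_3) + (2)²V(T_4)
= (2)²·11.56 + (2)²·11.56 + (-1)²·11.56 + (2)²·11.56 = 150.28

150.280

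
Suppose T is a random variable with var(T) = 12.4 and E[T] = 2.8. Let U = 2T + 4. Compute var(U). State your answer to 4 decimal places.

var(2T + 4) = (2)²·var(T) = 4·12.4 = 49.6

49.6000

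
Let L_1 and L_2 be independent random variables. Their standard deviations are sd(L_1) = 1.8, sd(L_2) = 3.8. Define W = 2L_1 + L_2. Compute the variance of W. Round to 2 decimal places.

var(L_1) = 3.24, var(L_2) = 14.44
By independence, var(W) = (2)²var(L_1) + (1)²var(L_2)
= (2)²·3.24 + (1)²·14.44 = 27.4

27.40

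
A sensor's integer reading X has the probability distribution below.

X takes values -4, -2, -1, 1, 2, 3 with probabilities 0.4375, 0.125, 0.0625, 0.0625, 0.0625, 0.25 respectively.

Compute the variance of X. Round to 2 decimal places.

E[X] = (-4)(0.4375) + (-2)(0.125) + (-1)(0.0625) + (1)(0.0625) + (2)(0.0625) + (3)(0.25) = -1.125
E[X²] = (-4)²(0.4375) + (-2)²(0.125) + (-1)²(0.0625) + (1)²(0.0625) + (2)²(0.0625) + (3)²(0.25) = 10.125
var(X) = E[X²] − (E[X])² = 10.125 − (-1.125)² = 8.859375

8.86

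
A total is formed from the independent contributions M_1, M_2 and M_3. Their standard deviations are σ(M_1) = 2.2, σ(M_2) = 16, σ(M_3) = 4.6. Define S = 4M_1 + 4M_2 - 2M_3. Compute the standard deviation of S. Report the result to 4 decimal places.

Var(M_1) = 4.84, Var(M_2) = 256, Var(M_3) = 21.16
By independence, Var(S) = (4)²Var(M_1) + (4)²Var(M_2) + (-2)²Var(M_3)
= (4)²·4.84 + (4)²·256 + (-2)²·21.16 = 4258.08
σ(S) = √4258.08 ≈ 65.2540

65.2540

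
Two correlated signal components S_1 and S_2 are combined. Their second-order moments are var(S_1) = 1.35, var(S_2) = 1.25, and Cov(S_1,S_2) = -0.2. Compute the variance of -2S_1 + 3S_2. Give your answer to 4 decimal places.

19.0500

var(-2S_1 + 3S_2) = (-2)²·var(S_1) + (3)²·var(S_2) + 2·(-2)·(3)·Cov(S_1,S_2)
= 4·1.35 + 9·1.25 + -12·-0.2 = 19.05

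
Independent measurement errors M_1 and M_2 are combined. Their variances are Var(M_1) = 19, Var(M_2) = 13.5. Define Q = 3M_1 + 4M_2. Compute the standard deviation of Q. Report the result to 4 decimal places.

19.6723

By independence, Var(Q) = (3)²Var(M_1) + (4)²Var(M_2)
= (3)²·19 + (4)²·13.5 = 387
SD(Q) = √387 ≈ 19.6723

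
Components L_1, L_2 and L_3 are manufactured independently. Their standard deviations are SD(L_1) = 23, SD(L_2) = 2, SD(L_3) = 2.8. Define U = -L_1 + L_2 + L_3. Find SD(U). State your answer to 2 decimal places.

var(L_1) = 529, var(L_2) = 4, var(L_3) = 7.84
By independence, var(U) = (-1)²var(L_1) + (1)²var(L_2) + (1)²var(L_3)
= (-1)²·529 + (1)²·4 + (1)²·7.84 = 540.84
SD(U) = √540.84 ≈ 23.26

23.26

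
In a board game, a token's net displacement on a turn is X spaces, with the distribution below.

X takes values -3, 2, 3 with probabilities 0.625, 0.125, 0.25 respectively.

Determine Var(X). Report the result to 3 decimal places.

7.609

E[X] = (-3)(0.625) + (2)(0.125) + (3)(0.25) = -0.875
E[X²] = (-3)²(0.625) + (2)²(0.125) + (3)²(0.25) = 8.375
Var(X) = E[X²] − (E[X])² = 8.375 − (-0.875)² = 7.609375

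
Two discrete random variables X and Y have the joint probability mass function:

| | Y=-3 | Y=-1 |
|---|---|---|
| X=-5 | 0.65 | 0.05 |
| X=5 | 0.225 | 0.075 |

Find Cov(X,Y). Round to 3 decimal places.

0.750

E[X] = -2,  E[Y] = -2.75
E[XY] = 6.25
Cov(X,Y) = E[XY] − E[X]E[Y] = 6.25 − (-2)(-2.75) = 0.75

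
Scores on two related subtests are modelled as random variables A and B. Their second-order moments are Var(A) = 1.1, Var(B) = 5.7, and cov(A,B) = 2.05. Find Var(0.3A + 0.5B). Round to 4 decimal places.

Var(0.3A + 0.5B) = (0.3)²·Var(A) + (0.5)²·Var(B) + 2·(0.3)·(0.5)·cov(A,B)
= 0.09·1.1 + 0.25·5.7 + 0.3·2.05 = 2.139

2.1390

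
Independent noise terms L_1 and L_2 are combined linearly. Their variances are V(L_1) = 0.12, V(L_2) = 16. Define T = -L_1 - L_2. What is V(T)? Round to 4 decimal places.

By independence, V(T) = (-1)²V(L_1) + (-1)²V(L_2)
= (-1)²·0.12 + (-1)²·16 = 16.12

16.1200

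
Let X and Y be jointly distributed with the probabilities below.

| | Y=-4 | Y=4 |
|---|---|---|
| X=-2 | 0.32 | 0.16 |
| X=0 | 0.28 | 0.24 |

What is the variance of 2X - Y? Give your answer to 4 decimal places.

E[X] = -0.96,  E[Y] = -0.8,  E[XY] = 1.28
var(X) = 1.92 − (-0.96)² = 0.9984;  var(Y) = 16 − (-0.8)² = 15.36
Cov(X,Y) = 1.28 − (-0.96)(-0.8) = 0.512
var(2X - Y) = (2)²·0.9984 + (-1)²·15.36 + 2·(2)·(-1)·0.512 = 17.3056

17.3056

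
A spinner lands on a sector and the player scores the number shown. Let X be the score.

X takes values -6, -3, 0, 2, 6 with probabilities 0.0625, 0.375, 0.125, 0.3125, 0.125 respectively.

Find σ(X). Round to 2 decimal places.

3.37

E[X] = (-6)(0.0625) + (-3)(0.375) + (0)(0.125) + (2)(0.3125) + (6)(0.125) = -0.125
E[X²] = (-6)²(0.0625) + (-3)²(0.375) + (0)²(0.125) + (2)²(0.3125) + (6)²(0.125) = 11.375
V(X) = E[X²] − (E[X])² = 11.375 − (-0.125)² = 11.359375
σ(X) = √11.359375 ≈ 3.37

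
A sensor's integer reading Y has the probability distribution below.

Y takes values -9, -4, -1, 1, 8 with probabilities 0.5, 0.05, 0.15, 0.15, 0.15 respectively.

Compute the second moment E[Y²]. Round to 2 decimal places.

E[Y²] = (-9)²(0.5) + (-4)²(0.05) + (-1)²(0.15) + (1)²(0.15) + (8)²(0.15) = 51.2

51.20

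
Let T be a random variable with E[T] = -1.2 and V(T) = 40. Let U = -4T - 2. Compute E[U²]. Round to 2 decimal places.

647.84

E[-4T - 2] = -4·-1.2 − 2 = 2.8
V(-4T - 2) = (-4)²·40 = 640
E[U²] = V(U) + (E[U])² = 640 + (2.8)² = 647.84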